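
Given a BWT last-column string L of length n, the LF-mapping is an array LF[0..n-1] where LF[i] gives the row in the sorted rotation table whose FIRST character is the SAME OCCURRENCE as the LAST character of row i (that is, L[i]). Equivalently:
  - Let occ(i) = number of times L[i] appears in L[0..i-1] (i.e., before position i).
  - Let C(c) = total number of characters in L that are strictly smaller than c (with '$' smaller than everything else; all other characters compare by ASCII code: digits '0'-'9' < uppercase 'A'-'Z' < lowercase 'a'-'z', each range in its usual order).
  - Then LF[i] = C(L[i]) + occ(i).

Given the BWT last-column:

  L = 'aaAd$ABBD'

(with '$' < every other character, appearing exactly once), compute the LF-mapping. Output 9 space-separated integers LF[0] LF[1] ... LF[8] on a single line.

Char counts: '$':1, 'A':2, 'B':2, 'D':1, 'a':2, 'd':1
C (first-col start): C('$')=0, C('A')=1, C('B')=3, C('D')=5, C('a')=6, C('d')=8
L[0]='a': occ=0, LF[0]=C('a')+0=6+0=6
L[1]='a': occ=1, LF[1]=C('a')+1=6+1=7
L[2]='A': occ=0, LF[2]=C('A')+0=1+0=1
L[3]='d': occ=0, LF[3]=C('d')+0=8+0=8
L[4]='$': occ=0, LF[4]=C('$')+0=0+0=0
L[5]='A': occ=1, LF[5]=C('A')+1=1+1=2
L[6]='B': occ=0, LF[6]=C('B')+0=3+0=3
L[7]='B': occ=1, LF[7]=C('B')+1=3+1=4
L[8]='D': occ=0, LF[8]=C('D')+0=5+0=5

Answer: 6 7 1 8 0 2 3 4 5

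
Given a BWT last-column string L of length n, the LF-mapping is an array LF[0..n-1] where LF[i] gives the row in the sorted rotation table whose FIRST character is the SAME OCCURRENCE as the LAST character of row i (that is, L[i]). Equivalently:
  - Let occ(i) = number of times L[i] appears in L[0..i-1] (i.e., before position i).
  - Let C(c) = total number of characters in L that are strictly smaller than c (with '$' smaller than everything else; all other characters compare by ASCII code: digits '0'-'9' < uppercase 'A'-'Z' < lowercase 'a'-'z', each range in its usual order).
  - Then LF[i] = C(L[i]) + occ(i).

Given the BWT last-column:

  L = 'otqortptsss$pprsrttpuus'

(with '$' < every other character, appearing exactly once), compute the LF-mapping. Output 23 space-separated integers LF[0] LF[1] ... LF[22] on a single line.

Answer: 1 16 7 2 8 17 3 18 11 12 13 0 4 5 9 14 10 19 20 6 21 22 15

Derivation:
Char counts: '$':1, 'o':2, 'p':4, 'q':1, 'r':3, 's':5, 't':5, 'u':2
C (first-col start): C('$')=0, C('o')=1, C('p')=3, C('q')=7, C('r')=8, C('s')=11, C('t')=16, C('u')=21
L[0]='o': occ=0, LF[0]=C('o')+0=1+0=1
L[1]='t': occ=0, LF[1]=C('t')+0=16+0=16
L[2]='q': occ=0, LF[2]=C('q')+0=7+0=7
L[3]='o': occ=1, LF[3]=C('o')+1=1+1=2
L[4]='r': occ=0, LF[4]=C('r')+0=8+0=8
L[5]='t': occ=1, LF[5]=C('t')+1=16+1=17
L[6]='p': occ=0, LF[6]=C('p')+0=3+0=3
L[7]='t': occ=2, LF[7]=C('t')+2=16+2=18
L[8]='s': occ=0, LF[8]=C('s')+0=11+0=11
L[9]='s': occ=1, LF[9]=C('s')+1=11+1=12
L[10]='s': occ=2, LF[10]=C('s')+2=11+2=13
L[11]='$': occ=0, LF[11]=C('$')+0=0+0=0
L[12]='p': occ=1, LF[12]=C('p')+1=3+1=4
L[13]='p': occ=2, LF[13]=C('p')+2=3+2=5
L[14]='r': occ=1, LF[14]=C('r')+1=8+1=9
L[15]='s': occ=3, LF[15]=C('s')+3=11+3=14
L[16]='r': occ=2, LF[16]=C('r')+2=8+2=10
L[17]='t': occ=3, LF[17]=C('t')+3=16+3=19
L[18]='t': occ=4, LF[18]=C('t')+4=16+4=20
L[19]='p': occ=3, LF[19]=C('p')+3=3+3=6
L[20]='u': occ=0, LF[20]=C('u')+0=21+0=21
L[21]='u': occ=1, LF[21]=C('u')+1=21+1=22
L[22]='s': occ=4, LF[22]=C('s')+4=11+4=15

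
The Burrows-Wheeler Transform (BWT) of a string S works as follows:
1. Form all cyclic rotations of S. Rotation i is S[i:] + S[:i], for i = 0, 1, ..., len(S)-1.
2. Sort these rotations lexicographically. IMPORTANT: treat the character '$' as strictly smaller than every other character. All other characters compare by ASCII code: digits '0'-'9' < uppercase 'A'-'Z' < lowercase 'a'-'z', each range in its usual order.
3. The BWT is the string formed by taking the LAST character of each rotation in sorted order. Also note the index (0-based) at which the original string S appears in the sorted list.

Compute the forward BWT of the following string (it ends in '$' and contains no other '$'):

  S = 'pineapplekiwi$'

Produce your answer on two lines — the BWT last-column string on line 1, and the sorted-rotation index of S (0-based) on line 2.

All 14 rotations (rotation i = S[i:]+S[:i]):
  rot[0] = pineapplekiwi$
  rot[1] = ineapplekiwi$p
  rot[2] = neapplekiwi$pi
  rot[3] = eapplekiwi$pin
  rot[4] = applekiwi$pine
  rot[5] = pplekiwi$pinea
  rot[6] = plekiwi$pineap
  rot[7] = lekiwi$pineapp
  rot[8] = ekiwi$pineappl
  rot[9] = kiwi$pineapple
  rot[10] = iwi$pineapplek
  rot[11] = wi$pineappleki
  rot[12] = i$pineapplekiw
  rot[13] = $pineapplekiwi
Sorted (with $ < everything):
  sorted[0] = $pineapplekiwi  (last char: 'i')
  sorted[1] = applekiwi$pine  (last char: 'e')
  sorted[2] = eapplekiwi$pin  (last char: 'n')
  sorted[3] = ekiwi$pineappl  (last char: 'l')
  sorted[4] = i$pineapplekiw  (last char: 'w')
  sorted[5] = ineapplekiwi$p  (last char: 'p')
  sorted[6] = iwi$pineapplek  (last char: 'k')
  sorted[7] = kiwi$pineapple  (last char: 'e')
  sorted[8] = lekiwi$pineapp  (last char: 'p')
  sorted[9] = neapplekiwi$pi  (last char: 'i')
  sorted[10] = pineapplekiwi$  (last char: '$')
  sorted[11] = plekiwi$pineap  (last char: 'p')
  sorted[12] = pplekiwi$pinea  (last char: 'a')
  sorted[13] = wi$pineappleki  (last char: 'i')
Last column: ienlwpkepi$pai
Original string S is at sorted index 10

Answer: ienlwpkepi$pai
10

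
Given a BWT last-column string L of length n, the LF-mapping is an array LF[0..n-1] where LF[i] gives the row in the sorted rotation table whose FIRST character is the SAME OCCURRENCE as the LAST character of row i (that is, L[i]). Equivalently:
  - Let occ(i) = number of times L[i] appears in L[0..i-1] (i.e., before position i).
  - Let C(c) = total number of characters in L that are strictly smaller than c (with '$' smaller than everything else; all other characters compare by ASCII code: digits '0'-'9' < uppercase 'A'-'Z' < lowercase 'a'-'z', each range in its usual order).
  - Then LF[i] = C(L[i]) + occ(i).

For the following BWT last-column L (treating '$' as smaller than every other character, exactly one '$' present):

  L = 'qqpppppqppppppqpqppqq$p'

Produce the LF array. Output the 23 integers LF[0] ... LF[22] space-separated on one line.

Answer: 16 17 1 2 3 4 5 18 6 7 8 9 10 11 19 12 20 13 14 21 22 0 15

Derivation:
Char counts: '$':1, 'p':15, 'q':7
C (first-col start): C('$')=0, C('p')=1, C('q')=16
L[0]='q': occ=0, LF[0]=C('q')+0=16+0=16
L[1]='q': occ=1, LF[1]=C('q')+1=16+1=17
L[2]='p': occ=0, LF[2]=C('p')+0=1+0=1
L[3]='p': occ=1, LF[3]=C('p')+1=1+1=2
L[4]='p': occ=2, LF[4]=C('p')+2=1+2=3
L[5]='p': occ=3, LF[5]=C('p')+3=1+3=4
L[6]='p': occ=4, LF[6]=C('p')+4=1+4=5
L[7]='q': occ=2, LF[7]=C('q')+2=16+2=18
L[8]='p': occ=5, LF[8]=C('p')+5=1+5=6
L[9]='p': occ=6, LF[9]=C('p')+6=1+6=7
L[10]='p': occ=7, LF[10]=C('p')+7=1+7=8
L[11]='p': occ=8, LF[11]=C('p')+8=1+8=9
L[12]='p': occ=9, LF[12]=C('p')+9=1+9=10
L[13]='p': occ=10, LF[13]=C('p')+10=1+10=11
L[14]='q': occ=3, LF[14]=C('q')+3=16+3=19
L[15]='p': occ=11, LF[15]=C('p')+11=1+11=12
L[16]='q': occ=4, LF[16]=C('q')+4=16+4=20
L[17]='p': occ=12, LF[17]=C('p')+12=1+12=13
L[18]='p': occ=13, LF[18]=C('p')+13=1+13=14
L[19]='q': occ=5, LF[19]=C('q')+5=16+5=21
L[20]='q': occ=6, LF[20]=C('q')+6=16+6=22
L[21]='$': occ=0, LF[21]=C('$')+0=0+0=0
L[22]='p': occ=14, LF[22]=C('p')+14=1+14=15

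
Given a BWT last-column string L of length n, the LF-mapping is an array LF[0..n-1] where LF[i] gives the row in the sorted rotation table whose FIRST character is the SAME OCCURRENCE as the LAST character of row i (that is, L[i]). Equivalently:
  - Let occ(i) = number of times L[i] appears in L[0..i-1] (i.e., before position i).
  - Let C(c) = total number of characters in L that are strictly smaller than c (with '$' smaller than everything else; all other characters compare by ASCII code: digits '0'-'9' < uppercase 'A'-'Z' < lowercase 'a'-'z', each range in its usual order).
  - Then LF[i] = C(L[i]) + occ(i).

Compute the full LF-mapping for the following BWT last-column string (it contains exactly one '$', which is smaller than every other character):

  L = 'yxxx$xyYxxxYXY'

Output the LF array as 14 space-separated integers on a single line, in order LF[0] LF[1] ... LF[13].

Char counts: '$':1, 'X':1, 'Y':3, 'x':7, 'y':2
C (first-col start): C('$')=0, C('X')=1, C('Y')=2, C('x')=5, C('y')=12
L[0]='y': occ=0, LF[0]=C('y')+0=12+0=12
L[1]='x': occ=0, LF[1]=C('x')+0=5+0=5
L[2]='x': occ=1, LF[2]=C('x')+1=5+1=6
L[3]='x': occ=2, LF[3]=C('x')+2=5+2=7
L[4]='$': occ=0, LF[4]=C('$')+0=0+0=0
L[5]='x': occ=3, LF[5]=C('x')+3=5+3=8
L[6]='y': occ=1, LF[6]=C('y')+1=12+1=13
L[7]='Y': occ=0, LF[7]=C('Y')+0=2+0=2
L[8]='x': occ=4, LF[8]=C('x')+4=5+4=9
L[9]='x': occ=5, LF[9]=C('x')+5=5+5=10
L[10]='x': occ=6, LF[10]=C('x')+6=5+6=11
L[11]='Y': occ=1, LF[11]=C('Y')+1=2+1=3
L[12]='X': occ=0, LF[12]=C('X')+0=1+0=1
L[13]='Y': occ=2, LF[13]=C('Y')+2=2+2=4

Answer: 12 5 6 7 0 8 13 2 9 10 11 3 1 4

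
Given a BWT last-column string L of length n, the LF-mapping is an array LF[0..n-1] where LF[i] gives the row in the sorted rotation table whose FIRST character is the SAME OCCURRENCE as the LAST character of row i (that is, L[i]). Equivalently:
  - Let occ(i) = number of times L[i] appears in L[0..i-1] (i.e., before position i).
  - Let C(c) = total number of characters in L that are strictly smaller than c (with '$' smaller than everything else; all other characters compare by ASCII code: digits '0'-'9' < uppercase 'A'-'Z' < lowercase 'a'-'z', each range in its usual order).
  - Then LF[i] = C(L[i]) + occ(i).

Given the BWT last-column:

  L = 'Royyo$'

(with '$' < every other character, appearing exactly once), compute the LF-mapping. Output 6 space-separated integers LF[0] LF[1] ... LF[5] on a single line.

Answer: 1 2 4 5 3 0

Derivation:
Char counts: '$':1, 'R':1, 'o':2, 'y':2
C (first-col start): C('$')=0, C('R')=1, C('o')=2, C('y')=4
L[0]='R': occ=0, LF[0]=C('R')+0=1+0=1
L[1]='o': occ=0, LF[1]=C('o')+0=2+0=2
L[2]='y': occ=0, LF[2]=C('y')+0=4+0=4
L[3]='y': occ=1, LF[3]=C('y')+1=4+1=5
L[4]='o': occ=1, LF[4]=C('o')+1=2+1=3
L[5]='$': occ=0, LF[5]=C('$')+0=0+0=0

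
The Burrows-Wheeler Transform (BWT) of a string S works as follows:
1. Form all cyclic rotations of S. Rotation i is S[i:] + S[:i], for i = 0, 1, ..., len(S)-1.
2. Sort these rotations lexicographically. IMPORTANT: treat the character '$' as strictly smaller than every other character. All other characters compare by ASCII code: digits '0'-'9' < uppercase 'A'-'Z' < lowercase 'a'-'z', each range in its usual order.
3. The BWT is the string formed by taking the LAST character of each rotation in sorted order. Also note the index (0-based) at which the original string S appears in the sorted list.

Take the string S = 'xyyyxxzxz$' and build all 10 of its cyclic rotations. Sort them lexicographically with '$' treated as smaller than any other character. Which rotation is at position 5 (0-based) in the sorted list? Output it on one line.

Answer: yxxzxz$xyy

Derivation:
All 10 rotations (rotation i = S[i:]+S[:i]):
  rot[0] = xyyyxxzxz$
  rot[1] = yyyxxzxz$x
  rot[2] = yyxxzxz$xy
  rot[3] = yxxzxz$xyy
  rot[4] = xxzxz$xyyy
  rot[5] = xzxz$xyyyx
  rot[6] = zxz$xyyyxx
  rot[7] = xz$xyyyxxz
  rot[8] = z$xyyyxxzx
  rot[9] = $xyyyxxzxz
Sorted (with $ < everything):
  sorted[0] = $xyyyxxzxz
  sorted[1] = xxzxz$xyyy
  sorted[2] = xyyyxxzxz$
  sorted[3] = xz$xyyyxxz
  sorted[4] = xzxz$xyyyx
  sorted[5] = yxxzxz$xyy
  sorted[6] = yyxxzxz$xy
  sorted[7] = yyyxxzxz$x
  sorted[8] = z$xyyyxxzx
  sorted[9] = zxz$xyyyxx
sorted[5] = yxxzxz$xyy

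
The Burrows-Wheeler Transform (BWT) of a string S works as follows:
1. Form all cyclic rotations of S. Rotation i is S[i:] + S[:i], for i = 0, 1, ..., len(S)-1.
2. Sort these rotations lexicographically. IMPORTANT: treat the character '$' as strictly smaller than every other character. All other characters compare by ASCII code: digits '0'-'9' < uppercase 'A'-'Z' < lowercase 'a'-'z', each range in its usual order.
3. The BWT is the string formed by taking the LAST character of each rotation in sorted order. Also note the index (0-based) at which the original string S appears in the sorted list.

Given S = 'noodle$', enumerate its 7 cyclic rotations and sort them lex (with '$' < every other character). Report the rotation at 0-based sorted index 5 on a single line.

All 7 rotations (rotation i = S[i:]+S[:i]):
  rot[0] = noodle$
  rot[1] = oodle$n
  rot[2] = odle$no
  rot[3] = dle$noo
  rot[4] = le$nood
  rot[5] = e$noodl
  rot[6] = $noodle
Sorted (with $ < everything):
  sorted[0] = $noodle
  sorted[1] = dle$noo
  sorted[2] = e$noodl
  sorted[3] = le$nood
  sorted[4] = noodle$
  sorted[5] = odle$no
  sorted[6] = oodle$n
sorted[5] = odle$no

Answer: odle$no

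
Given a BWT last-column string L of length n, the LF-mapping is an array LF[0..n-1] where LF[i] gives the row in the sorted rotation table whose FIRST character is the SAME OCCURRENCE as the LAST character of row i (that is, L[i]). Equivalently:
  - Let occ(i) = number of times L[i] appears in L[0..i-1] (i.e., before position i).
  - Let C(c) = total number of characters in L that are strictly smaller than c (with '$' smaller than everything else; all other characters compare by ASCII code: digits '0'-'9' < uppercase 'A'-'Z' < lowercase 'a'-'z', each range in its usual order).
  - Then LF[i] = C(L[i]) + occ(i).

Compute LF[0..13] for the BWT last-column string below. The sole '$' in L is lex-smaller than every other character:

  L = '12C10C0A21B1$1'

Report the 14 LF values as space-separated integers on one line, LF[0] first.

Char counts: '$':1, '0':2, '1':5, '2':2, 'A':1, 'B':1, 'C':2
C (first-col start): C('$')=0, C('0')=1, C('1')=3, C('2')=8, C('A')=10, C('B')=11, C('C')=12
L[0]='1': occ=0, LF[0]=C('1')+0=3+0=3
L[1]='2': occ=0, LF[1]=C('2')+0=8+0=8
L[2]='C': occ=0, LF[2]=C('C')+0=12+0=12
L[3]='1': occ=1, LF[3]=C('1')+1=3+1=4
L[4]='0': occ=0, LF[4]=C('0')+0=1+0=1
L[5]='C': occ=1, LF[5]=C('C')+1=12+1=13
L[6]='0': occ=1, LF[6]=C('0')+1=1+1=2
L[7]='A': occ=0, LF[7]=C('A')+0=10+0=10
L[8]='2': occ=1, LF[8]=C('2')+1=8+1=9
L[9]='1': occ=2, LF[9]=C('1')+2=3+2=5
L[10]='B': occ=0, LF[10]=C('B')+0=11+0=11
L[11]='1': occ=3, LF[11]=C('1')+3=3+3=6
L[12]='$': occ=0, LF[12]=C('$')+0=0+0=0
L[13]='1': occ=4, LF[13]=C('1')+4=3+4=7

Answer: 3 8 12 4 1 13 2 10 9 5 11 6 0 7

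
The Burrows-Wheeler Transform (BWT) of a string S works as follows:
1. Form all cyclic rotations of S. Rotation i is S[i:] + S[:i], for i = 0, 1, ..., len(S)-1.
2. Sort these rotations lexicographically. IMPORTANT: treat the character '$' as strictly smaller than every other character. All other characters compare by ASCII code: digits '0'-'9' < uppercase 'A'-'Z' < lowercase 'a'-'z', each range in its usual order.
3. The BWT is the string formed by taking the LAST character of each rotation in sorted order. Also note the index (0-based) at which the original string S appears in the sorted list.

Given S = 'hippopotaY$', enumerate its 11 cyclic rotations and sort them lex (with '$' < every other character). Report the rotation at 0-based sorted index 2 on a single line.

All 11 rotations (rotation i = S[i:]+S[:i]):
  rot[0] = hippopotaY$
  rot[1] = ippopotaY$h
  rot[2] = ppopotaY$hi
  rot[3] = popotaY$hip
  rot[4] = opotaY$hipp
  rot[5] = potaY$hippo
  rot[6] = otaY$hippop
  rot[7] = taY$hippopo
  rot[8] = aY$hippopot
  rot[9] = Y$hippopota
  rot[10] = $hippopotaY
Sorted (with $ < everything):
  sorted[0] = $hippopotaY
  sorted[1] = Y$hippopota
  sorted[2] = aY$hippopot
  sorted[3] = hippopotaY$
  sorted[4] = ippopotaY$h
  sorted[5] = opotaY$hipp
  sorted[6] = otaY$hippop
  sorted[7] = popotaY$hip
  sorted[8] = potaY$hippo
  sorted[9] = ppopotaY$hi
  sorted[10] = taY$hippopo
sorted[2] = aY$hippopot

Answer: aY$hippopot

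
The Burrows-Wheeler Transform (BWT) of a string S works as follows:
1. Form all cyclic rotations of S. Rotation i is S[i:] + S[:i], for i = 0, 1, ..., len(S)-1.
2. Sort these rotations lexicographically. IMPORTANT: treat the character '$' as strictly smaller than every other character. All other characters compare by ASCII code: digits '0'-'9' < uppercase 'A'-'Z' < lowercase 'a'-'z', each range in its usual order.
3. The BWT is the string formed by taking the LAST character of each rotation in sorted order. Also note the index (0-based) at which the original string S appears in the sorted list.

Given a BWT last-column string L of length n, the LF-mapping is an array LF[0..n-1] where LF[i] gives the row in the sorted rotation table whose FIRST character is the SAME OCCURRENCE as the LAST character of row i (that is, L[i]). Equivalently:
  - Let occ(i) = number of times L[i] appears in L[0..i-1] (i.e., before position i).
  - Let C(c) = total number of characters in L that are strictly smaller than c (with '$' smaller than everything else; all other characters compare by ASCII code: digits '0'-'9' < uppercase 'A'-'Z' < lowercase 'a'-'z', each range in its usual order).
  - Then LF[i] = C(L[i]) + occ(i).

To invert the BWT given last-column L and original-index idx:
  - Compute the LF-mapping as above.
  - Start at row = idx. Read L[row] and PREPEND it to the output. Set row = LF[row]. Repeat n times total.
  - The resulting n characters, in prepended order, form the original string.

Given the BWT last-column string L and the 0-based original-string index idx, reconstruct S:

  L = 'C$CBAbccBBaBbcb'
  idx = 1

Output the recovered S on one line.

Answer: ABbBbccCBBabcC$

Derivation:
LF mapping: 6 0 7 2 1 9 12 13 3 4 8 5 10 14 11
Walk LF starting at row 1, prepending L[row]:
  step 1: row=1, L[1]='$', prepend. Next row=LF[1]=0
  step 2: row=0, L[0]='C', prepend. Next row=LF[0]=6
  step 3: row=6, L[6]='c', prepend. Next row=LF[6]=12
  step 4: row=12, L[12]='b', prepend. Next row=LF[12]=10
  step 5: row=10, L[10]='a', prepend. Next row=LF[10]=8
  step 6: row=8, L[8]='B', prepend. Next row=LF[8]=3
  step 7: row=3, L[3]='B', prepend. Next row=LF[3]=2
  step 8: row=2, L[2]='C', prepend. Next row=LF[2]=7
  step 9: row=7, L[7]='c', prepend. Next row=LF[7]=13
  step 10: row=13, L[13]='c', prepend. Next row=LF[13]=14
  step 11: row=14, L[14]='b', prepend. Next row=LF[14]=11
  step 12: row=11, L[11]='B', prepend. Next row=LF[11]=5
  step 13: row=5, L[5]='b', prepend. Next row=LF[5]=9
  step 14: row=9, L[9]='B', prepend. Next row=LF[9]=4
  step 15: row=4, L[4]='A', prepend. Next row=LF[4]=1
Reversed output: ABbBbccCBBabcC$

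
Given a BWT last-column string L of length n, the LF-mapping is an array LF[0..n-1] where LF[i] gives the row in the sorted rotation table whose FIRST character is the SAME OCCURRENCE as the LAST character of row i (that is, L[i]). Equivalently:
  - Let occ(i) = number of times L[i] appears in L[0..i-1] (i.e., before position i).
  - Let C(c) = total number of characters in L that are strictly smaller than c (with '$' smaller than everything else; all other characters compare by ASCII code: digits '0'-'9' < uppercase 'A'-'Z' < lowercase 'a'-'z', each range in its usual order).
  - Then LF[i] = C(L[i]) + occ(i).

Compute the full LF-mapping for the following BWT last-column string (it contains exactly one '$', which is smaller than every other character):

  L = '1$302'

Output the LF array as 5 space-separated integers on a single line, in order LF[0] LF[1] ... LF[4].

Char counts: '$':1, '0':1, '1':1, '2':1, '3':1
C (first-col start): C('$')=0, C('0')=1, C('1')=2, C('2')=3, C('3')=4
L[0]='1': occ=0, LF[0]=C('1')+0=2+0=2
L[1]='$': occ=0, LF[1]=C('$')+0=0+0=0
L[2]='3': occ=0, LF[2]=C('3')+0=4+0=4
L[3]='0': occ=0, LF[3]=C('0')+0=1+0=1
L[4]='2': occ=0, LF[4]=C('2')+0=3+0=3

Answer: 2 0 4 1 3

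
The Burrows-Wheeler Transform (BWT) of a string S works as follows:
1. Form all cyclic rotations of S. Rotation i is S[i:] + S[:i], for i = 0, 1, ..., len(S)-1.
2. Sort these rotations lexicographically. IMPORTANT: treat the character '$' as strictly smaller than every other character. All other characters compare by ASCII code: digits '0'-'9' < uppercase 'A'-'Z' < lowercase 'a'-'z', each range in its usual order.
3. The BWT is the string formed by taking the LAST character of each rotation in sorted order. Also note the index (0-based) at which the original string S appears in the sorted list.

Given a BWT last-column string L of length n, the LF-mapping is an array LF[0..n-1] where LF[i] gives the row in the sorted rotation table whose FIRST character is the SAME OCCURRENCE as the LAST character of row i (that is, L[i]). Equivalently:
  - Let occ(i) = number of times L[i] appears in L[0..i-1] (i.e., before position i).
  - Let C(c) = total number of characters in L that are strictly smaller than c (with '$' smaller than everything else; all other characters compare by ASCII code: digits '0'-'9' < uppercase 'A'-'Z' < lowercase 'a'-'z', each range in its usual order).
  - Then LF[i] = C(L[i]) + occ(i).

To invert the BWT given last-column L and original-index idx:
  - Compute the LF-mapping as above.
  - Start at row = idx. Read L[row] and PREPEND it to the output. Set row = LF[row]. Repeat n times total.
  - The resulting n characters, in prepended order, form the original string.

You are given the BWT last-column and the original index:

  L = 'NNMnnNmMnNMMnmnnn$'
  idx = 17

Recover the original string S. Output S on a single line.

LF mapping: 5 6 1 11 12 7 9 2 13 8 3 4 14 10 15 16 17 0
Walk LF starting at row 17, prepending L[row]:
  step 1: row=17, L[17]='$', prepend. Next row=LF[17]=0
  step 2: row=0, L[0]='N', prepend. Next row=LF[0]=5
  step 3: row=5, L[5]='N', prepend. Next row=LF[5]=7
  step 4: row=7, L[7]='M', prepend. Next row=LF[7]=2
  step 5: row=2, L[2]='M', prepend. Next row=LF[2]=1
  step 6: row=1, L[1]='N', prepend. Next row=LF[1]=6
  step 7: row=6, L[6]='m', prepend. Next row=LF[6]=9
  step 8: row=9, L[9]='N', prepend. Next row=LF[9]=8
  step 9: row=8, L[8]='n', prepend. Next row=LF[8]=13
  step 10: row=13, L[13]='m', prepend. Next row=LF[13]=10
  step 11: row=10, L[10]='M', prepend. Next row=LF[10]=3
  step 12: row=3, L[3]='n', prepend. Next row=LF[3]=11
  step 13: row=11, L[11]='M', prepend. Next row=LF[11]=4
  step 14: row=4, L[4]='n', prepend. Next row=LF[4]=12
  step 15: row=12, L[12]='n', prepend. Next row=LF[12]=14
  step 16: row=14, L[14]='n', prepend. Next row=LF[14]=15
  step 17: row=15, L[15]='n', prepend. Next row=LF[15]=16
  step 18: row=16, L[16]='n', prepend. Next row=LF[16]=17
Reversed output: nnnnnMnMmnNmNMMNN$

Answer: nnnnnMnMmnNmNMMNN$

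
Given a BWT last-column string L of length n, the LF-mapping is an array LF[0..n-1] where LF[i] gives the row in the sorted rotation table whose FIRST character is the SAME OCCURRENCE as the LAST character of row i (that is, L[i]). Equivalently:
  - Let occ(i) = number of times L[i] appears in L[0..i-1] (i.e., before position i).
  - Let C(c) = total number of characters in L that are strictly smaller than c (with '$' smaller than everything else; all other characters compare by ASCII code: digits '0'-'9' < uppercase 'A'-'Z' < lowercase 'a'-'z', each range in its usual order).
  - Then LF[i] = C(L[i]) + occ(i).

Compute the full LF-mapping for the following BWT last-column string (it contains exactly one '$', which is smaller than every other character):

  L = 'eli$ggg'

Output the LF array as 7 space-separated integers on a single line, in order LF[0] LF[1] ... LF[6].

Char counts: '$':1, 'e':1, 'g':3, 'i':1, 'l':1
C (first-col start): C('$')=0, C('e')=1, C('g')=2, C('i')=5, C('l')=6
L[0]='e': occ=0, LF[0]=C('e')+0=1+0=1
L[1]='l': occ=0, LF[1]=C('l')+0=6+0=6
L[2]='i': occ=0, LF[2]=C('i')+0=5+0=5
L[3]='$': occ=0, LF[3]=C('$')+0=0+0=0
L[4]='g': occ=0, LF[4]=C('g')+0=2+0=2
L[5]='g': occ=1, LF[5]=C('g')+1=2+1=3
L[6]='g': occ=2, LF[6]=C('g')+2=2+2=4

Answer: 1 6 5 0 2 3 4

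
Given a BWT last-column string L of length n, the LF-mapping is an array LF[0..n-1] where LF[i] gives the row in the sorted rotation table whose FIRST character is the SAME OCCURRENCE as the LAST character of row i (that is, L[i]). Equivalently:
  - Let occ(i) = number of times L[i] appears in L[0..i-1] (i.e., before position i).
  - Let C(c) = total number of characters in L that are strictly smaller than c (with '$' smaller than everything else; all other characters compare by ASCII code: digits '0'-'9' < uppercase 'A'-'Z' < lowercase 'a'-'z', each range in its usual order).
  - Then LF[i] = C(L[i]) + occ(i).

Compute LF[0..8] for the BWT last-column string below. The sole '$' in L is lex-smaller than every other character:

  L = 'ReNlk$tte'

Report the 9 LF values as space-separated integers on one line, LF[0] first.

Answer: 2 3 1 6 5 0 7 8 4

Derivation:
Char counts: '$':1, 'N':1, 'R':1, 'e':2, 'k':1, 'l':1, 't':2
C (first-col start): C('$')=0, C('N')=1, C('R')=2, C('e')=3, C('k')=5, C('l')=6, C('t')=7
L[0]='R': occ=0, LF[0]=C('R')+0=2+0=2
L[1]='e': occ=0, LF[1]=C('e')+0=3+0=3
L[2]='N': occ=0, LF[2]=C('N')+0=1+0=1
L[3]='l': occ=0, LF[3]=C('l')+0=6+0=6
L[4]='k': occ=0, LF[4]=C('k')+0=5+0=5
L[5]='$': occ=0, LF[5]=C('$')+0=0+0=0
L[6]='t': occ=0, LF[6]=C('t')+0=7+0=7
L[7]='t': occ=1, LF[7]=C('t')+1=7+1=8
L[8]='e': occ=1, LF[8]=C('e')+1=3+1=4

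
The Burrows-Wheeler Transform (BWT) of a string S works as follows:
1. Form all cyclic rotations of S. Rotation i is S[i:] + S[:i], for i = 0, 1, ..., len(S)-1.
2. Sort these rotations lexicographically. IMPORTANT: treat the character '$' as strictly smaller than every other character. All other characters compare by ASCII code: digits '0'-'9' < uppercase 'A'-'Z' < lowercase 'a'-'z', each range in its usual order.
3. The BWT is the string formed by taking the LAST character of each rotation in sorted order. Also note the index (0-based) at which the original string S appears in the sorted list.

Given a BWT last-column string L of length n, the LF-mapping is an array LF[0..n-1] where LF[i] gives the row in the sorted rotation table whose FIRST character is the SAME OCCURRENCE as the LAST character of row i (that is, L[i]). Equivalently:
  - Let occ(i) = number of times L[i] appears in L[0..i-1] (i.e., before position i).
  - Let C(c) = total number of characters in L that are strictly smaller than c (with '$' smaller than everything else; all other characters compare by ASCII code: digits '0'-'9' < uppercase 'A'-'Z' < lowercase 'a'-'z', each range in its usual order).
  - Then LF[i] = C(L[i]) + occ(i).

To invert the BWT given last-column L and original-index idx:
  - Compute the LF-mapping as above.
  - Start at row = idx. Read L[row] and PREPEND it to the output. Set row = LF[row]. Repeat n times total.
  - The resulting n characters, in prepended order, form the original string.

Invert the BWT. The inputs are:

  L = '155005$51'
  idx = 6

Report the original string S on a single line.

Answer: 50155501$

Derivation:
LF mapping: 3 5 6 1 2 7 0 8 4
Walk LF starting at row 6, prepending L[row]:
  step 1: row=6, L[6]='$', prepend. Next row=LF[6]=0
  step 2: row=0, L[0]='1', prepend. Next row=LF[0]=3
  step 3: row=3, L[3]='0', prepend. Next row=LF[3]=1
  step 4: row=1, L[1]='5', prepend. Next row=LF[1]=5
  step 5: row=5, L[5]='5', prepend. Next row=LF[5]=7
  step 6: row=7, L[7]='5', prepend. Next row=LF[7]=8
  step 7: row=8, L[8]='1', prepend. Next row=LF[8]=4
  step 8: row=4, L[4]='0', prepend. Next row=LF[4]=2
  step 9: row=2, L[2]='5', prepend. Next row=LF[2]=6
Reversed output: 50155501$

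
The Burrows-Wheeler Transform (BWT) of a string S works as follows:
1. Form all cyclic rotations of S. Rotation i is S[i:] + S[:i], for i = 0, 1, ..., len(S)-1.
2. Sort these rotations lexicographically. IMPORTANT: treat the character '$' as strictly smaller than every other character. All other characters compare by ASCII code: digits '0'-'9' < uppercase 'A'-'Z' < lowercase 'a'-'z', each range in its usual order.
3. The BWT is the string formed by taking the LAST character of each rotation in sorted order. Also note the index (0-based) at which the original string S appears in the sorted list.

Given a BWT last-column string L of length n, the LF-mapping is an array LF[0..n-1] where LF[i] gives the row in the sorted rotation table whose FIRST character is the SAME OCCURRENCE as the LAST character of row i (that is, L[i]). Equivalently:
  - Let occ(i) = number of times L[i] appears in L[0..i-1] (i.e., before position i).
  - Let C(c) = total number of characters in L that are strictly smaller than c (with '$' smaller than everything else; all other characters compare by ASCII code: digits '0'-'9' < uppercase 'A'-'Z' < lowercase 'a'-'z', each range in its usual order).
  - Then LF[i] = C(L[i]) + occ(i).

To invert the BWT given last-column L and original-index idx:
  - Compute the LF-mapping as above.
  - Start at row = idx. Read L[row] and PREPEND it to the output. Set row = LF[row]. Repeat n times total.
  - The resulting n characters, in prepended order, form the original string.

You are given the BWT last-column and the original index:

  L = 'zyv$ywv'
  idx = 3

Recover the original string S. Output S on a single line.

Answer: wyyvvz$

Derivation:
LF mapping: 6 4 1 0 5 3 2
Walk LF starting at row 3, prepending L[row]:
  step 1: row=3, L[3]='$', prepend. Next row=LF[3]=0
  step 2: row=0, L[0]='z', prepend. Next row=LF[0]=6
  step 3: row=6, L[6]='v', prepend. Next row=LF[6]=2
  step 4: row=2, L[2]='v', prepend. Next row=LF[2]=1
  step 5: row=1, L[1]='y', prepend. Next row=LF[1]=4
  step 6: row=4, L[4]='y', prepend. Next row=LF[4]=5
  step 7: row=5, L[5]='w', prepend. Next row=LF[5]=3
Reversed output: wyyvvz$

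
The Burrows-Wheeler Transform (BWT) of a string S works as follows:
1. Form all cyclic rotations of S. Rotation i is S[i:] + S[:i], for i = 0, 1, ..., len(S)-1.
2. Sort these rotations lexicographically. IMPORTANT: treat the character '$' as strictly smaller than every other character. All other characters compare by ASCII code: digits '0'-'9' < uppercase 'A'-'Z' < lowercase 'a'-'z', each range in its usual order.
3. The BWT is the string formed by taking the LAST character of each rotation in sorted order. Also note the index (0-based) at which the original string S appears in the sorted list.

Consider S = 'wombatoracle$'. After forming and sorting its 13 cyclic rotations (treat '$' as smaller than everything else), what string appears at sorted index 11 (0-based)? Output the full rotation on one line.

Answer: toracle$womba

Derivation:
All 13 rotations (rotation i = S[i:]+S[:i]):
  rot[0] = wombatoracle$
  rot[1] = ombatoracle$w
  rot[2] = mbatoracle$wo
  rot[3] = batoracle$wom
  rot[4] = atoracle$womb
  rot[5] = toracle$womba
  rot[6] = oracle$wombat
  rot[7] = racle$wombato
  rot[8] = acle$wombator
  rot[9] = cle$wombatora
  rot[10] = le$wombatorac
  rot[11] = e$wombatoracl
  rot[12] = $wombatoracle
Sorted (with $ < everything):
  sorted[0] = $wombatoracle
  sorted[1] = acle$wombator
  sorted[2] = atoracle$womb
  sorted[3] = batoracle$wom
  sorted[4] = cle$wombatora
  sorted[5] = e$wombatoracl
  sorted[6] = le$wombatorac
  sorted[7] = mbatoracle$wo
  sorted[8] = ombatoracle$w
  sorted[9] = oracle$wombat
  sorted[10] = racle$wombato
  sorted[11] = toracle$womba
  sorted[12] = wombatoracle$
sorted[11] = toracle$womba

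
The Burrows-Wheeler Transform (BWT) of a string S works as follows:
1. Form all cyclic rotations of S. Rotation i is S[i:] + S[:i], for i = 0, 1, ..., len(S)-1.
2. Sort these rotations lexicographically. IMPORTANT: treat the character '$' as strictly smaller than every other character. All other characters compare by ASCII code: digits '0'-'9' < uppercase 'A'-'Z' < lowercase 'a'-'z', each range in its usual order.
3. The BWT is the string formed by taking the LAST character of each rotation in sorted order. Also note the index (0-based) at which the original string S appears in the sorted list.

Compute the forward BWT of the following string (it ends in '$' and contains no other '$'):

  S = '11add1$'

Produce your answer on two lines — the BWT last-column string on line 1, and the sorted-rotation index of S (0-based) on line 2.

Answer: 1d$11da
2

Derivation:
All 7 rotations (rotation i = S[i:]+S[:i]):
  rot[0] = 11add1$
  rot[1] = 1add1$1
  rot[2] = add1$11
  rot[3] = dd1$11a
  rot[4] = d1$11ad
  rot[5] = 1$11add
  rot[6] = $11add1
Sorted (with $ < everything):
  sorted[0] = $11add1  (last char: '1')
  sorted[1] = 1$11add  (last char: 'd')
  sorted[2] = 11add1$  (last char: '$')
  sorted[3] = 1add1$1  (last char: '1')
  sorted[4] = add1$11  (last char: '1')
  sorted[5] = d1$11ad  (last char: 'd')
  sorted[6] = dd1$11a  (last char: 'a')
Last column: 1d$11da
Original string S is at sorted index 2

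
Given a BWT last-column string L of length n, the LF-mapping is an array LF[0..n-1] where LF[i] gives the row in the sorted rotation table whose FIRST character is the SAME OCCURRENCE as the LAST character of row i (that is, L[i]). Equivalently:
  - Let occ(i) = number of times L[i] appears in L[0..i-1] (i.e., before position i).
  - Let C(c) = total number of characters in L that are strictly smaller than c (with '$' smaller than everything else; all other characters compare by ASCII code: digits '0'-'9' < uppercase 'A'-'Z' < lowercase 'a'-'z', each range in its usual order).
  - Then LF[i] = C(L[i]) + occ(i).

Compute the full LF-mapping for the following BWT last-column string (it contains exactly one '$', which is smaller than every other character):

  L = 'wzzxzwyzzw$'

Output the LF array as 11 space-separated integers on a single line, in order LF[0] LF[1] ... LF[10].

Answer: 1 6 7 4 8 2 5 9 10 3 0

Derivation:
Char counts: '$':1, 'w':3, 'x':1, 'y':1, 'z':5
C (first-col start): C('$')=0, C('w')=1, C('x')=4, C('y')=5, C('z')=6
L[0]='w': occ=0, LF[0]=C('w')+0=1+0=1
L[1]='z': occ=0, LF[1]=C('z')+0=6+0=6
L[2]='z': occ=1, LF[2]=C('z')+1=6+1=7
L[3]='x': occ=0, LF[3]=C('x')+0=4+0=4
L[4]='z': occ=2, LF[4]=C('z')+2=6+2=8
L[5]='w': occ=1, LF[5]=C('w')+1=1+1=2
L[6]='y': occ=0, LF[6]=C('y')+0=5+0=5
L[7]='z': occ=3, LF[7]=C('z')+3=6+3=9
L[8]='z': occ=4, LF[8]=C('z')+4=6+4=10
L[9]='w': occ=2, LF[9]=C('w')+2=1+2=3
L[10]='$': occ=0, LF[10]=C('$')+0=0+0=0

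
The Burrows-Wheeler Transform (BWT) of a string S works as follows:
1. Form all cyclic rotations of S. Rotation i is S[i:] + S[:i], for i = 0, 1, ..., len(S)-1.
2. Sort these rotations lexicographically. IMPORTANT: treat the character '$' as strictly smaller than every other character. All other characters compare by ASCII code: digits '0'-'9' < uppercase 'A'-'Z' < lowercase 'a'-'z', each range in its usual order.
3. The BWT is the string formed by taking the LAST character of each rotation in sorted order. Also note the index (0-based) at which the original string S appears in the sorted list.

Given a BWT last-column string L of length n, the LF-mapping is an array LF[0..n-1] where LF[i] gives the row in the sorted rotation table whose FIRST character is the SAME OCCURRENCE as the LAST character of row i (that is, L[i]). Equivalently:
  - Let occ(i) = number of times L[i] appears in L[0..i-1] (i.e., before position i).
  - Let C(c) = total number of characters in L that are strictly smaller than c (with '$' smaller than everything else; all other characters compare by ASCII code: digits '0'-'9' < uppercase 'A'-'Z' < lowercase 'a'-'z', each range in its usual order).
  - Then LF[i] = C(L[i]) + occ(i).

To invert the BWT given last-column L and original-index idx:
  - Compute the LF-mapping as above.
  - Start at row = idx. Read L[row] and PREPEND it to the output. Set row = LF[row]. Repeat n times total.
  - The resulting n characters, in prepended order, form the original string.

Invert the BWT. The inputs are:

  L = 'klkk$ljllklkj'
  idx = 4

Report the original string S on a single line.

LF mapping: 3 8 4 5 0 9 1 10 11 6 12 7 2
Walk LF starting at row 4, prepending L[row]:
  step 1: row=4, L[4]='$', prepend. Next row=LF[4]=0
  step 2: row=0, L[0]='k', prepend. Next row=LF[0]=3
  step 3: row=3, L[3]='k', prepend. Next row=LF[3]=5
  step 4: row=5, L[5]='l', prepend. Next row=LF[5]=9
  step 5: row=9, L[9]='k', prepend. Next row=LF[9]=6
  step 6: row=6, L[6]='j', prepend. Next row=LF[6]=1
  step 7: row=1, L[1]='l', prepend. Next row=LF[1]=8
  step 8: row=8, L[8]='l', prepend. Next row=LF[8]=11
  step 9: row=11, L[11]='k', prepend. Next row=LF[11]=7
  step 10: row=7, L[7]='l', prepend. Next row=LF[7]=10
  step 11: row=10, L[10]='l', prepend. Next row=LF[10]=12
  step 12: row=12, L[12]='j', prepend. Next row=LF[12]=2
  step 13: row=2, L[2]='k', prepend. Next row=LF[2]=4
Reversed output: kjllklljklkk$

Answer: kjllklljklkk$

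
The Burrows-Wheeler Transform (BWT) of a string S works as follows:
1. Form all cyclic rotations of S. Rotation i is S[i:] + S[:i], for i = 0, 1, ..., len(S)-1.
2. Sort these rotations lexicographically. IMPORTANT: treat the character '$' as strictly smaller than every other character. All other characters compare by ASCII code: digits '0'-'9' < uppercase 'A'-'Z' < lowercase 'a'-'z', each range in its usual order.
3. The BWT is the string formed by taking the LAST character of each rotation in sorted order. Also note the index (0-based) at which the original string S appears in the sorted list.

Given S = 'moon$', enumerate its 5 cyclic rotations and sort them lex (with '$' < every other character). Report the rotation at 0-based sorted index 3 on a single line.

Answer: on$mo

Derivation:
All 5 rotations (rotation i = S[i:]+S[:i]):
  rot[0] = moon$
  rot[1] = oon$m
  rot[2] = on$mo
  rot[3] = n$moo
  rot[4] = $moon
Sorted (with $ < everything):
  sorted[0] = $moon
  sorted[1] = moon$
  sorted[2] = n$moo
  sorted[3] = on$mo
  sorted[4] = oon$m
sorted[3] = on$mo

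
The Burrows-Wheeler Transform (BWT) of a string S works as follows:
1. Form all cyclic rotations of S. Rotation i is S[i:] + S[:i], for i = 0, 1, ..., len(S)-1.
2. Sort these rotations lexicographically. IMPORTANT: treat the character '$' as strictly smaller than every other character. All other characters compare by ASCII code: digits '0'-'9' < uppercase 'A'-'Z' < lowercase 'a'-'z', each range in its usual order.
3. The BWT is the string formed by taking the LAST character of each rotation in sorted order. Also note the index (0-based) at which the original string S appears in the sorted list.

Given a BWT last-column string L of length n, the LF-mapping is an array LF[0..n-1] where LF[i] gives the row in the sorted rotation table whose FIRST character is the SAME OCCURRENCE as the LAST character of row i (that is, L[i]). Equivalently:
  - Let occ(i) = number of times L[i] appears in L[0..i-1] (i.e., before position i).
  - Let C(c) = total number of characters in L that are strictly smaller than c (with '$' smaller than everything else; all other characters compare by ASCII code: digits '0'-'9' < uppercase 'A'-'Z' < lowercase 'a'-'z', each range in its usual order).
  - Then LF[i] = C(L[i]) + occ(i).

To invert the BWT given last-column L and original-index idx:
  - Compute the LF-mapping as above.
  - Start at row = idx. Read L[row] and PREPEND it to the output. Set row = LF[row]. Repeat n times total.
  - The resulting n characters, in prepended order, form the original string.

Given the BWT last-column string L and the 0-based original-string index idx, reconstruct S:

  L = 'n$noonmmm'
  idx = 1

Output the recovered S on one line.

Answer: mnnmomon$

Derivation:
LF mapping: 4 0 5 7 8 6 1 2 3
Walk LF starting at row 1, prepending L[row]:
  step 1: row=1, L[1]='$', prepend. Next row=LF[1]=0
  step 2: row=0, L[0]='n', prepend. Next row=LF[0]=4
  step 3: row=4, L[4]='o', prepend. Next row=LF[4]=8
  step 4: row=8, L[8]='m', prepend. Next row=LF[8]=3
  step 5: row=3, L[3]='o', prepend. Next row=LF[3]=7
  step 6: row=7, L[7]='m', prepend. Next row=LF[7]=2
  step 7: row=2, L[2]='n', prepend. Next row=LF[2]=5
  step 8: row=5, L[5]='n', prepend. Next row=LF[5]=6
  step 9: row=6, L[6]='m', prepend. Next row=LF[6]=1
Reversed output: mnnmomon$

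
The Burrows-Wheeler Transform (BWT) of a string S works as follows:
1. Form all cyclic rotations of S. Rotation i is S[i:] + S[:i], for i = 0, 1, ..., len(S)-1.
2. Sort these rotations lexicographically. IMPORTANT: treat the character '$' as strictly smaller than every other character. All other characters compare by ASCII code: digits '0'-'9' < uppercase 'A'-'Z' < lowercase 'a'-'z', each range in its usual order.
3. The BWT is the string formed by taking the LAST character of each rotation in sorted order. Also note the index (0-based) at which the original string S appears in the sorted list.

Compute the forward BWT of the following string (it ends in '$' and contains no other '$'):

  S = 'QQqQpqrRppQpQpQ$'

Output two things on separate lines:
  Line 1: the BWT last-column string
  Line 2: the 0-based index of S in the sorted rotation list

Answer: Qp$ppqQrQQpRQQpq
2

Derivation:
All 16 rotations (rotation i = S[i:]+S[:i]):
  rot[0] = QQqQpqrRppQpQpQ$
  rot[1] = QqQpqrRppQpQpQ$Q
  rot[2] = qQpqrRppQpQpQ$QQ
  rot[3] = QpqrRppQpQpQ$QQq
  rot[4] = pqrRppQpQpQ$QQqQ
  rot[5] = qrRppQpQpQ$QQqQp
  rot[6] = rRppQpQpQ$QQqQpq
  rot[7] = RppQpQpQ$QQqQpqr
  rot[8] = ppQpQpQ$QQqQpqrR
  rot[9] = pQpQpQ$QQqQpqrRp
  rot[10] = QpQpQ$QQqQpqrRpp
  rot[11] = pQpQ$QQqQpqrRppQ
  rot[12] = QpQ$QQqQpqrRppQp
  rot[13] = pQ$QQqQpqrRppQpQ
  rot[14] = Q$QQqQpqrRppQpQp
  rot[15] = $QQqQpqrRppQpQpQ
Sorted (with $ < everything):
  sorted[0] = $QQqQpqrRppQpQpQ  (last char: 'Q')
  sorted[1] = Q$QQqQpqrRppQpQp  (last char: 'p')
  sorted[2] = QQqQpqrRppQpQpQ$  (last char: '$')
  sorted[3] = QpQ$QQqQpqrRppQp  (last char: 'p')
  sorted[4] = QpQpQ$QQqQpqrRpp  (last char: 'p')
  sorted[5] = QpqrRppQpQpQ$QQq  (last char: 'q')
  sorted[6] = QqQpqrRppQpQpQ$Q  (last char: 'Q')
  sorted[7] = RppQpQpQ$QQqQpqr  (last char: 'r')
  sorted[8] = pQ$QQqQpqrRppQpQ  (last char: 'Q')
  sorted[9] = pQpQ$QQqQpqrRppQ  (last char: 'Q')
  sorted[10] = pQpQpQ$QQqQpqrRp  (last char: 'p')
  sorted[11] = ppQpQpQ$QQqQpqrR  (last char: 'R')
  sorted[12] = pqrRppQpQpQ$QQqQ  (last char: 'Q')
  sorted[13] = qQpqrRppQpQpQ$QQ  (last char: 'Q')
  sorted[14] = qrRppQpQpQ$QQqQp  (last char: 'p')
  sorted[15] = rRppQpQpQ$QQqQpq  (last char: 'q')
Last column: Qp$ppqQrQQpRQQpq
Original string S is at sorted index 2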